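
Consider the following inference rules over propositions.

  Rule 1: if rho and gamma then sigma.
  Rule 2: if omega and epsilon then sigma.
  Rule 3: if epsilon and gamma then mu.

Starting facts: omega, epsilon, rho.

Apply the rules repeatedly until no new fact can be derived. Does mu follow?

mu would need epsilon and gamma (Rule 3), but gamma is never established.

No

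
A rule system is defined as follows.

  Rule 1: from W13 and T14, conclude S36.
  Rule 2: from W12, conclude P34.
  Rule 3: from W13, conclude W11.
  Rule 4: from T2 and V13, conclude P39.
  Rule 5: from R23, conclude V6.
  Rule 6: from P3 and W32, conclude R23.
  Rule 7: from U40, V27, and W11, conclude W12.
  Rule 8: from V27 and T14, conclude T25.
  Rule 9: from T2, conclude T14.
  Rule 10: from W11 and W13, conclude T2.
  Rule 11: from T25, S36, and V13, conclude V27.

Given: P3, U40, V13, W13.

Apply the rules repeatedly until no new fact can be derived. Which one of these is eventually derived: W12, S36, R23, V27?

From W13, Rule 3 gives W11.
From W11 and W13, Rule 10 gives T2.
From T2, Rule 9 gives T14.
W13 and T14 hold, so S36 follows (Rule 1).
W12 would need U40, V27, and W11 (Rule 7), but V27 is never established. V27 would need T25, S36, and V13 (Rule 11), but T25 is never established. R23 would need P3 and W32 (Rule 6), but W32 is never established.

S36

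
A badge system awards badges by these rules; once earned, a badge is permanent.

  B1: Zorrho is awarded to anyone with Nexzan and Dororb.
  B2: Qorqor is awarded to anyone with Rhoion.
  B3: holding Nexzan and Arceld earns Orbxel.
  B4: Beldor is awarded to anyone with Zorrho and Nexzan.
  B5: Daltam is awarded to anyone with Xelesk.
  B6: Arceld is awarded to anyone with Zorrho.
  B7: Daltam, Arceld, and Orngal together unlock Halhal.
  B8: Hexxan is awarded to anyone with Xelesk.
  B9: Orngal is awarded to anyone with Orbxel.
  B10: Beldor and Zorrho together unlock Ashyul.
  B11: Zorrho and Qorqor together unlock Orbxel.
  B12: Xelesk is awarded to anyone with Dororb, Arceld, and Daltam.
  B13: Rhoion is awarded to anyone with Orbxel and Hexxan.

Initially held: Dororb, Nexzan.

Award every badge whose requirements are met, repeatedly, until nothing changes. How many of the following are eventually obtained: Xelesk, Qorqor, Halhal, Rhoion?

0

Xelesk would need Dororb, Arceld, and Daltam (B12), but Daltam is never earned.
Qorqor would need Rhoion (B2), but Rhoion is never earned.
Halhal would need Daltam, Arceld, and Orngal (B7), but Daltam is never earned.
Rhoion would need Orbxel and Hexxan (B13), but Hexxan is never earned.
None of the 4 are reached.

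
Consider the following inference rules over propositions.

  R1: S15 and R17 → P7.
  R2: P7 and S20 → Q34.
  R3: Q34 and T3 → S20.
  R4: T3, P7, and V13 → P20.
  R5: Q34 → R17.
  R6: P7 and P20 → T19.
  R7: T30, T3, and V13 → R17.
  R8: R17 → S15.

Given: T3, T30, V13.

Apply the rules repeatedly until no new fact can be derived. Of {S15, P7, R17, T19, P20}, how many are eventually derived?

T30, T3, and V13 hold, so R17 follows (R7).
From R17, R8 gives S15.
From S15 and R17, R1 gives P7.
From T3, P7, and V13, R4 gives P20.
P7 and P20 hold, so T19 follows (R6).
S15: reached.
P7: reached.
R17: reached.
T19: reached.
P20: reached.
All 5 are reached.

5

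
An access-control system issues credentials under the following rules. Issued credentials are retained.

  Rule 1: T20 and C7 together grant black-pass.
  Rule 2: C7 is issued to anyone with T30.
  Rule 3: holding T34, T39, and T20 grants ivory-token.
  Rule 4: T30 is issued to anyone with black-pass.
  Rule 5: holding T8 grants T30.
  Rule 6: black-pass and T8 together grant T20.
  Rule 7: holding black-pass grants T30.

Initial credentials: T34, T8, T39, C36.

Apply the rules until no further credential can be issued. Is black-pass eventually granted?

No

black-pass would need T20 and C7 (Rule 1), but T20 is never granted.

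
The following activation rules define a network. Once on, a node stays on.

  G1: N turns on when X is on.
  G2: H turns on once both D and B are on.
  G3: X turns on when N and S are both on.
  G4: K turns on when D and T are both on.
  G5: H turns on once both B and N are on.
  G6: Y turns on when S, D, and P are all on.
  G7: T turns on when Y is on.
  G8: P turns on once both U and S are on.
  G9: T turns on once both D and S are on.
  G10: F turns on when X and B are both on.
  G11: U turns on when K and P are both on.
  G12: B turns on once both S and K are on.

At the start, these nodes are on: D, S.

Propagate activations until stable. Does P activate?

P would need U and S (G8), but U never turns on.

No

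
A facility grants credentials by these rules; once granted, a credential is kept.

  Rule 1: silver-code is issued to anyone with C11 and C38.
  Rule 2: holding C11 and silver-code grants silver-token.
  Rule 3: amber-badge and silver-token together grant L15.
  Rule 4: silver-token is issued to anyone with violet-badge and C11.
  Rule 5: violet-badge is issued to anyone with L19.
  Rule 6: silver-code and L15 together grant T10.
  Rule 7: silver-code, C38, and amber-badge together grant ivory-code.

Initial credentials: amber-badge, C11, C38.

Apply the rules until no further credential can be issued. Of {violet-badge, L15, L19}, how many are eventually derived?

Holding C11 and C38 grants silver-code (Rule 1).
Holding C11 and silver-code grants silver-token (Rule 2).
Holding amber-badge and silver-token grants L15 (Rule 3).
violet-badge would need L19 (Rule 5), but L19 is never granted.
L15: reached.
No rule produces L19, and it is not given.
Reached: L15 — 1 of the 3.

1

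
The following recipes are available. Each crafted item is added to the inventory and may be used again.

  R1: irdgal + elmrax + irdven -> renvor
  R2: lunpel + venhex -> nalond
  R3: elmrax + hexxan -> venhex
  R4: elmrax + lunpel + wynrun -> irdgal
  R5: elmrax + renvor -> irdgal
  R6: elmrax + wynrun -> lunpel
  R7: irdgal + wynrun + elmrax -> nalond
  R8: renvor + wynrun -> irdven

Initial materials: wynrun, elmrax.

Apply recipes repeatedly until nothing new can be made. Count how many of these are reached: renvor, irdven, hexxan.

renvor would need irdgal, elmrax, and irdven (R1), but irdven is never obtained.
irdven would need renvor and wynrun (R8), but renvor is never obtained.
No rule produces hexxan, and it is not given.
None of the 3 are reached.

0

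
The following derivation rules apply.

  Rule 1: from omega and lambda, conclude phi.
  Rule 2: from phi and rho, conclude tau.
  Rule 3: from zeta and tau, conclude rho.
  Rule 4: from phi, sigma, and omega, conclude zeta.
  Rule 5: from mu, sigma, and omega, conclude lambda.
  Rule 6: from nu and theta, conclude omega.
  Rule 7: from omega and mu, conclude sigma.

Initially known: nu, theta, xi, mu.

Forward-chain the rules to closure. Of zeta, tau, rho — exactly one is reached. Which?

zeta

nu and theta hold, so omega follows (Rule 6).
omega and mu hold, so sigma follows (Rule 7).
mu, sigma, and omega hold, so lambda follows (Rule 5).
From omega and lambda, Rule 1 gives phi.
phi, sigma, and omega hold, so zeta follows (Rule 4).
rho would need zeta and tau (Rule 3), but tau is never established. tau would need phi and rho (Rule 2), but rho is never established.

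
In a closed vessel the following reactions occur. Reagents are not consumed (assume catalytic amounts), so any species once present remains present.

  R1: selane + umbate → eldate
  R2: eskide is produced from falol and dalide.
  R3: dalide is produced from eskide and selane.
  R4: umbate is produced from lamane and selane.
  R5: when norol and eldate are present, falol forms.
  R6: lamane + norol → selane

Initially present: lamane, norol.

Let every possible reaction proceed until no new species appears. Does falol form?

lamane and norol present → selane forms (R6).
lamane and selane present → umbate forms (R4).
selane and umbate present → eldate forms (R1).
norol and eldate present → falol forms (R5).

Yes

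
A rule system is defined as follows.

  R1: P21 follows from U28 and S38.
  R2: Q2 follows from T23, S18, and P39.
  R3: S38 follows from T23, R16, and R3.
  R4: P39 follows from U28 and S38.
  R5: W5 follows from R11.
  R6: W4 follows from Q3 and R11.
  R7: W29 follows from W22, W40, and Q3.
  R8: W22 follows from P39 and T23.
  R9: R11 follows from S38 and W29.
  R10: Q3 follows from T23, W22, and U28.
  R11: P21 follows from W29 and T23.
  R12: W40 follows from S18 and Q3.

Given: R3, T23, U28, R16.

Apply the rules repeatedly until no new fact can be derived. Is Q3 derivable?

Yes

T23, R16, and R3 hold, so S38 follows (R3).
U28 and S38 hold, so P39 follows (R4).
From P39 and T23, R8 gives W22.
From T23, W22, and U28, R10 gives Q3.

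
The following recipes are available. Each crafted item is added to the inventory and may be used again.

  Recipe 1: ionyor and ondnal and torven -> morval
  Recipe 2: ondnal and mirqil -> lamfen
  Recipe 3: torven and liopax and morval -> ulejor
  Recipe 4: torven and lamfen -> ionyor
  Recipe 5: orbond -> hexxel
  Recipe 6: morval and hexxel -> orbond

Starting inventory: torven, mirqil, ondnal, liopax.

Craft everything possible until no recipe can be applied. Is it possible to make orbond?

No

orbond would need morval and hexxel (Recipe 6), but hexxel is never obtained.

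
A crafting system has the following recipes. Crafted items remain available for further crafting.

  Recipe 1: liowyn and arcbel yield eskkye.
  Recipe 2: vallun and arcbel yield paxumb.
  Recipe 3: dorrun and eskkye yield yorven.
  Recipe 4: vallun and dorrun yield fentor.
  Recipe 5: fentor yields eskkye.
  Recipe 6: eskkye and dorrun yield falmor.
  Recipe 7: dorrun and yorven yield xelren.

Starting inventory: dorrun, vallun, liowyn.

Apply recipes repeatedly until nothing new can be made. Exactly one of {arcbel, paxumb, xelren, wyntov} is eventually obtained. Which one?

xelren

Using Recipe 4, vallun and dorrun make fentor.
Using Recipe 5, fentor makes eskkye.
Using Recipe 3, dorrun and eskkye make yorven.
dorrun and yorven → xelren (Recipe 7).
paxumb would need vallun and arcbel (Recipe 2), but arcbel is never obtained. No rule produces arcbel, and it is not given. No rule produces wyntov, and it is not given.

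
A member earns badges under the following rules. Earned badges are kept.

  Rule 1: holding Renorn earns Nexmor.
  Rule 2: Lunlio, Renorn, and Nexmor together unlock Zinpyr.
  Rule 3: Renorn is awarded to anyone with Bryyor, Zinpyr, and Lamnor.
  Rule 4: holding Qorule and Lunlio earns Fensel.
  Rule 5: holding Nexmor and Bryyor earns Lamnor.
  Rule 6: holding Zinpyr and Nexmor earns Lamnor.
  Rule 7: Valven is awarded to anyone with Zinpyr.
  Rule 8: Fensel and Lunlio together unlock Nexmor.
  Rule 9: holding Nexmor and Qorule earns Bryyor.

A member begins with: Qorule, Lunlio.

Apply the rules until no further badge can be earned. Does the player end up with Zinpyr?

Zinpyr would need Lunlio, Renorn, and Nexmor (Rule 2), but Renorn is never earned.

No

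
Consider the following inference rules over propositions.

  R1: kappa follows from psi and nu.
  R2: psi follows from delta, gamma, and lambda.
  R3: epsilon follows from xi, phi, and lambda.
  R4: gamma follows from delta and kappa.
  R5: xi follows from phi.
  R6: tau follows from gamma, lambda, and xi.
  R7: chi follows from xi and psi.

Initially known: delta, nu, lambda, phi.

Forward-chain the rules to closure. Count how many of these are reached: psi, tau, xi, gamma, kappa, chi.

From phi, R5 gives xi.
psi would need delta, gamma, and lambda (R2), but gamma is never established.
tau would need gamma, lambda, and xi (R6), but gamma is never established.
xi: reached.
gamma would need delta and kappa (R4), but kappa is never established.
kappa would need psi and nu (R1), but psi is never established.
chi would need xi and psi (R7), but psi is never established.
Reached: xi — 1 of the 6.

1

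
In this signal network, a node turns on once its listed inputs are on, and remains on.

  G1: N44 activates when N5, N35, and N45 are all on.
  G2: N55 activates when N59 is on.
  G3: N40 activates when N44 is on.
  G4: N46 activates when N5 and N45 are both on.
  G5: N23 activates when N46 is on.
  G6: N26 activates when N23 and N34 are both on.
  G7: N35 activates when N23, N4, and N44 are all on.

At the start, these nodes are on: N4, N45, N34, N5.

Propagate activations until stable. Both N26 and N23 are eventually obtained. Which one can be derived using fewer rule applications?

N23: G4: N5 and N45 on → N46 on. N46 is on, so N23 activates (G5). [2 rule applications]
N26: N5 and N45 are on, so N46 activates (G4). N46 is on, so N23 activates (G5). G6: N23 and N34 on → N26 on. [3 rule applications]
N23 needs fewer.

N23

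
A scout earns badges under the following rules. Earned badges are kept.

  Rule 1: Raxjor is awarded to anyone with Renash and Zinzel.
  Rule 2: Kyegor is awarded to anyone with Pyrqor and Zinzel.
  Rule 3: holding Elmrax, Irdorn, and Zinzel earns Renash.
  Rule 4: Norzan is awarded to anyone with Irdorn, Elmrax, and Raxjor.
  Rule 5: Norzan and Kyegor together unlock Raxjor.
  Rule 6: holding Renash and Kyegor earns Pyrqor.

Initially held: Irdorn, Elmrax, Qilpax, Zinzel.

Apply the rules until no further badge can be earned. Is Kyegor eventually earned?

Kyegor would need Pyrqor and Zinzel (Rule 2), but Pyrqor is never earned.

No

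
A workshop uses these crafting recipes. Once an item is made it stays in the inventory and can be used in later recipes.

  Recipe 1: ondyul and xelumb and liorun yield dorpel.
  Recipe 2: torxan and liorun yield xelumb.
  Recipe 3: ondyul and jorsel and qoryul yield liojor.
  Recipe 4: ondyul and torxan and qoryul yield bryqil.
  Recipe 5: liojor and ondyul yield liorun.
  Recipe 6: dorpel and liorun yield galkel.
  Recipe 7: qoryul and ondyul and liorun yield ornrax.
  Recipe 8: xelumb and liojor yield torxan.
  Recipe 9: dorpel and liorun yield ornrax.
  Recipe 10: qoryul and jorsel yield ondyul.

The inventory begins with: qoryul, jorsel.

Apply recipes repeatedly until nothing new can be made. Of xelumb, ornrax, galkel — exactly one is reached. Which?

ornrax

qoryul and jorsel → ondyul (Recipe 10).
ondyul and jorsel and qoryul → liojor (Recipe 3).
liojor and ondyul → liorun (Recipe 5).
qoryul and ondyul and liorun → ornrax (Recipe 7).
galkel would need dorpel and liorun (Recipe 6), but dorpel is never obtained. xelumb would need torxan and liorun (Recipe 2), but torxan is never obtained.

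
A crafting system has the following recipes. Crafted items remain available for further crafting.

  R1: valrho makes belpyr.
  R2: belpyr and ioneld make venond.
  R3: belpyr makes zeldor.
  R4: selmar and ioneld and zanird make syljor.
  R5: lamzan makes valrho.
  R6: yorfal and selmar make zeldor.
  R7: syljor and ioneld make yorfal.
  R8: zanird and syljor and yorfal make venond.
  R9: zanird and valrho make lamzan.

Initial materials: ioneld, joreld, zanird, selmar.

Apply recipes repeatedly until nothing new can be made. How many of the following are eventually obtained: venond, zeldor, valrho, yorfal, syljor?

4

Using R4, selmar, ioneld, and zanird make syljor.
syljor and ioneld → yorfal (R7).
zanird and syljor and yorfal → venond (R8).
yorfal and selmar → zeldor (R6).
venond: reached.
zeldor: reached.
valrho would need lamzan (R5), but lamzan is never obtained.
yorfal: reached.
syljor: reached.
Reached: venond, zeldor, yorfal, and syljor — 4 of the 5.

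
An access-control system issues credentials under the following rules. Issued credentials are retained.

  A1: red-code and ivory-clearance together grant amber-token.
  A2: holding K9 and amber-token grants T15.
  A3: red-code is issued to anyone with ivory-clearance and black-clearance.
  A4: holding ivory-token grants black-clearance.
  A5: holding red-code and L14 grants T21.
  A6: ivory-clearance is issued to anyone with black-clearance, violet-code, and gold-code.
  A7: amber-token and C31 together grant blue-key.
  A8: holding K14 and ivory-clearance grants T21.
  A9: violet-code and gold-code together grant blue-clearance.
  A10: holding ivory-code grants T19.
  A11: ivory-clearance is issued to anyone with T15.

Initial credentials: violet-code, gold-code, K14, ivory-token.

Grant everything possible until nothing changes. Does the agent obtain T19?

No

T19 would need ivory-code (A10), but ivory-code is never granted.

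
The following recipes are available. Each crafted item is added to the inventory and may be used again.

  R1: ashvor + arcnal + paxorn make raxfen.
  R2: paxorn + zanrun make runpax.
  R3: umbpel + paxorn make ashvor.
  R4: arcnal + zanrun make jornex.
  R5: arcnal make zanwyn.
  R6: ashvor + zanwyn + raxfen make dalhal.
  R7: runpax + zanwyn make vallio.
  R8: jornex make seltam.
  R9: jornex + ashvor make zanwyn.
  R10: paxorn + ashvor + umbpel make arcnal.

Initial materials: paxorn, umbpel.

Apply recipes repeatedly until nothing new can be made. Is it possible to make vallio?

No

vallio would need runpax and zanwyn (R7), but runpax is never obtained.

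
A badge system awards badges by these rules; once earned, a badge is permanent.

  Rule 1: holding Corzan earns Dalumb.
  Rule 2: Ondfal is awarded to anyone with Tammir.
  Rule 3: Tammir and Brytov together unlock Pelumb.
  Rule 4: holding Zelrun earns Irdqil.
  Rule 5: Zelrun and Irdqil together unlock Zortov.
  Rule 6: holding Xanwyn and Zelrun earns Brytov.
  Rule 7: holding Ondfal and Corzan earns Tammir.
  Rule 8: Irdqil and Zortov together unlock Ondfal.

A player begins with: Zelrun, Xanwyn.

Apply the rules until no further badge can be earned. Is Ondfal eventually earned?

Yes

With Zelrun, Irdqil is earned (Rule 4).
With Zelrun and Irdqil, Zortov is earned (Rule 5).
With Irdqil and Zortov, Ondfal is earned (Rule 8).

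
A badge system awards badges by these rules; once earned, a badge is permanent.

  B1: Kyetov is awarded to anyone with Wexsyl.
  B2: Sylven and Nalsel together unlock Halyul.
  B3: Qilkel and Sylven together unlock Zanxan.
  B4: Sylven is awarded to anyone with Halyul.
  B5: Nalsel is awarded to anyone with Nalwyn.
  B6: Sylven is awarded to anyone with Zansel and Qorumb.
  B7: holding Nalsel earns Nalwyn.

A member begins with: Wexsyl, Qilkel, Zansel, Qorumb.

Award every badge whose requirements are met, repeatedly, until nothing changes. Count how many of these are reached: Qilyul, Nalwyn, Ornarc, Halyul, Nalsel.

0

No rule produces Qilyul, and it is not given.
Nalwyn would need Nalsel (B7), but Nalsel is never earned.
No rule produces Ornarc, and it is not given.
Halyul would need Sylven and Nalsel (B2), but Nalsel is never earned.
Nalsel would need Nalwyn (B5), but Nalwyn is never earned.
None of the 5 are reached.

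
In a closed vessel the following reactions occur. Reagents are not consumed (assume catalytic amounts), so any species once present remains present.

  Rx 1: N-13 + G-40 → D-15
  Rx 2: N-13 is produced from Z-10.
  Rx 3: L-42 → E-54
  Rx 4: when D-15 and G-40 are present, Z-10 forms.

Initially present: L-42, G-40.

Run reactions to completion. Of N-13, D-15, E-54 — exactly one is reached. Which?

L-42 present → E-54 forms (Rx 3).
N-13 would need Z-10 (Rx 2), but Z-10 never forms. D-15 would need N-13 and G-40 (Rx 1), but N-13 never forms.

E-54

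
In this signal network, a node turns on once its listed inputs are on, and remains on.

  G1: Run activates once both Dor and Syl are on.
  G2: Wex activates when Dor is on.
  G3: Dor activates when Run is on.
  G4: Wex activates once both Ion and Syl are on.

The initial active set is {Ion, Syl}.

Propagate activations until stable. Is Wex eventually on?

Yes

G4: Ion and Syl on → Wex on.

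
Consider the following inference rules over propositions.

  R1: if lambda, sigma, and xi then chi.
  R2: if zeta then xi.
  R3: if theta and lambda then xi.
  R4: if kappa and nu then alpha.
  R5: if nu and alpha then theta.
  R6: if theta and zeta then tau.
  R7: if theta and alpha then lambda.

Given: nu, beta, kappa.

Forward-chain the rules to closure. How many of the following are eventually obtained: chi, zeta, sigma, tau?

chi would need lambda, sigma, and xi (R1), but sigma is never established.
No rule produces zeta, and it is not given.
No rule produces sigma, and it is not given.
tau would need theta and zeta (R6), but zeta is never established.
None of the 4 are reached.

0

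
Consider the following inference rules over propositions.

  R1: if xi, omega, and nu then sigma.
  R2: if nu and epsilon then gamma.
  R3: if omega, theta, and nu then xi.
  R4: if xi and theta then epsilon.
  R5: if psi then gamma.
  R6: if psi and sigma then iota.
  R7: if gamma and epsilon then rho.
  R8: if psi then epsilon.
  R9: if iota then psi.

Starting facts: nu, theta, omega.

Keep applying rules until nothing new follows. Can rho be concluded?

Yes

omega, theta, and nu hold, so xi follows (R3).
From xi and theta, R4 gives epsilon.
nu and epsilon hold, so gamma follows (R2).
gamma and epsilon hold, so rho follows (R7).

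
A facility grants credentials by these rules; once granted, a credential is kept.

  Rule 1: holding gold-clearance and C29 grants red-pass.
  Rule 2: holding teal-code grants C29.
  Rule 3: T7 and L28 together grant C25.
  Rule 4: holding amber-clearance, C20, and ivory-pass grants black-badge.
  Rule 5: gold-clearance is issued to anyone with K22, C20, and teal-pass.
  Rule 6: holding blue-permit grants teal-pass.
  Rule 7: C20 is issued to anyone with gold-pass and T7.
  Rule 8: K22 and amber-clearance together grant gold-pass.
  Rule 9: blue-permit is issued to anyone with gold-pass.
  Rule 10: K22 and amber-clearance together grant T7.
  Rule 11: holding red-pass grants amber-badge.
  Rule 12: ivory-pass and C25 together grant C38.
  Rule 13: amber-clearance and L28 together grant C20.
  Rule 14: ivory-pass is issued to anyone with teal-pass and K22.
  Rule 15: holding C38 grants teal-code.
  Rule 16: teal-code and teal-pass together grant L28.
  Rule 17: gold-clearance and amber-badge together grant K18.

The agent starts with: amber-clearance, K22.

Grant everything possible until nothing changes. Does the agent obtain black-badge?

Yes

Holding K22 and amber-clearance grants T7 (Rule 10).
Holding K22 and amber-clearance grants gold-pass (Rule 8).
Holding gold-pass and T7 grants C20 (Rule 7).
Holding gold-pass grants blue-permit (Rule 9).
Holding blue-permit grants teal-pass (Rule 6).
Holding teal-pass and K22 grants ivory-pass (Rule 14).
Holding amber-clearance, C20, and ivory-pass grants black-badge (Rule 4).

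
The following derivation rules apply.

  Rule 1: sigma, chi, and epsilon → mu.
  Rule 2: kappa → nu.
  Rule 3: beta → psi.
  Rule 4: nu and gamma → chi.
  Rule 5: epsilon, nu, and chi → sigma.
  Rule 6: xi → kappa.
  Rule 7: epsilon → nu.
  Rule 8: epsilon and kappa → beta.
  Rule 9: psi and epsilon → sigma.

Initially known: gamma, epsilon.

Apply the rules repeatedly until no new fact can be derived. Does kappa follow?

kappa would need xi (Rule 6), but xi is never established.

No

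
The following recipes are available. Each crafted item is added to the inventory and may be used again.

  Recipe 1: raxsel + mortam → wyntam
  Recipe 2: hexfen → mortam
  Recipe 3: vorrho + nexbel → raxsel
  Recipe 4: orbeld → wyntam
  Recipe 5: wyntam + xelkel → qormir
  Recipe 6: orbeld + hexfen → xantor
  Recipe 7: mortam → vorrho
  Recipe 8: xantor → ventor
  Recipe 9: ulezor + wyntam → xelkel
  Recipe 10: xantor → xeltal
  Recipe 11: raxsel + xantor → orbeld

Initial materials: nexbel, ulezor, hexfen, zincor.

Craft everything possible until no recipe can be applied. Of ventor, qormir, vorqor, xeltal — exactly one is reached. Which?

Using Recipe 2, hexfen makes mortam.
mortam → vorrho (Recipe 7).
Using Recipe 3, vorrho and nexbel make raxsel.
raxsel + mortam → wyntam (Recipe 1).
ulezor + wyntam → xelkel (Recipe 9).
wyntam + xelkel → qormir (Recipe 5).
No rule produces vorqor, and it is not given. ventor would need xantor (Recipe 8), but xantor is never obtained. xeltal would need xantor (Recipe 10), but xantor is never obtained.

qormir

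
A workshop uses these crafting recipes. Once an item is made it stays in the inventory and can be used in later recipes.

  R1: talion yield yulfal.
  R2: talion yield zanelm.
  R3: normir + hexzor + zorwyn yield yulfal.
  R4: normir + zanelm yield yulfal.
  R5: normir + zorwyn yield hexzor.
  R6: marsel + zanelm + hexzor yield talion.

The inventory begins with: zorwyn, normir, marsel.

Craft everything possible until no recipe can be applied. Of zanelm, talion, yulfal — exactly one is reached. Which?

yulfal

normir + zorwyn → hexzor (R5).
normir + hexzor + zorwyn → yulfal (R3).
zanelm would need talion (R2), but talion is never obtained. talion would need marsel, zanelm, and hexzor (R6), but zanelm is never obtained.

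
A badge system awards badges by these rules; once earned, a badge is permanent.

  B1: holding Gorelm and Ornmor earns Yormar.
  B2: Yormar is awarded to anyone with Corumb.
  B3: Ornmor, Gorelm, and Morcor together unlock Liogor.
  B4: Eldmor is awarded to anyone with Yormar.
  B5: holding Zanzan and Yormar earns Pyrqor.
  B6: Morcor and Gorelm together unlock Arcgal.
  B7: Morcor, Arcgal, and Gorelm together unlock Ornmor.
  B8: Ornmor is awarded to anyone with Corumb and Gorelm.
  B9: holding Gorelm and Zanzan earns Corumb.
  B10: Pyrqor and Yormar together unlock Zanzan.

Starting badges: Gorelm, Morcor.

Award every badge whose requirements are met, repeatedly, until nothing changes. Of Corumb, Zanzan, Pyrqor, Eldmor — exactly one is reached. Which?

With Morcor and Gorelm, Arcgal is earned (B6).
With Morcor, Arcgal, and Gorelm, Ornmor is earned (B7).
With Gorelm and Ornmor, Yormar is earned (B1).
With Yormar, Eldmor is earned (B4).
Corumb would need Gorelm and Zanzan (B9), but Zanzan is never earned. Pyrqor would need Zanzan and Yormar (B5), but Zanzan is never earned. Zanzan would need Pyrqor and Yormar (B10), but Pyrqor is never earned.

Eldmor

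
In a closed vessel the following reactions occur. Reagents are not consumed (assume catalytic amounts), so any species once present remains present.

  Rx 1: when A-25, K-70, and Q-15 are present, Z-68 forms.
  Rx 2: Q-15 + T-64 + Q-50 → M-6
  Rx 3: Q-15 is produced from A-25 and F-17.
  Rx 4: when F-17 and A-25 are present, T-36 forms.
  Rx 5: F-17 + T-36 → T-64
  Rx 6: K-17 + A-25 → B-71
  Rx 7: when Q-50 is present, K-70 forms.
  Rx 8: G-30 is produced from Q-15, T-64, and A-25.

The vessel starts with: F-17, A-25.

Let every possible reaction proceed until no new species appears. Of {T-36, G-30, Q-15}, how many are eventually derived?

F-17 and A-25 present → T-36 forms (Rx 4).
A-25 and F-17 present → Q-15 forms (Rx 3).
F-17 and T-36 present → T-64 forms (Rx 5).
Q-15, T-64, and A-25 present → G-30 forms (Rx 8).
T-36: reached.
G-30: reached.
Q-15: reached.
All 3 are reached.

3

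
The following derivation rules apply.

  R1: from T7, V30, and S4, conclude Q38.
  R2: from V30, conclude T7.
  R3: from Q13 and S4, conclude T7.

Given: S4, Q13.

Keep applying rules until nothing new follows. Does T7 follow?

Yes

From Q13 and S4, R3 gives T7.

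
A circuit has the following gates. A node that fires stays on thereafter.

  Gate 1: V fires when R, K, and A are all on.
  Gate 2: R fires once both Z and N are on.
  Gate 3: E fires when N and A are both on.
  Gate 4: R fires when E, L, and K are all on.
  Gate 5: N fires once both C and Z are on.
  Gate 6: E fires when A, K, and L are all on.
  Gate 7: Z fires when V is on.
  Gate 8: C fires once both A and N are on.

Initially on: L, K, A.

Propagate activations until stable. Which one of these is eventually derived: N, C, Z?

Z

Gate 6: A, K, and L on → E on.
Gate 4: E, L, and K on → R on.
R, K, and A are on, so V fires (Gate 1).
Gate 7: V on → Z on.
C would need A and N (Gate 8), but N never turns on. N would need C and Z (Gate 5), but C never turns on.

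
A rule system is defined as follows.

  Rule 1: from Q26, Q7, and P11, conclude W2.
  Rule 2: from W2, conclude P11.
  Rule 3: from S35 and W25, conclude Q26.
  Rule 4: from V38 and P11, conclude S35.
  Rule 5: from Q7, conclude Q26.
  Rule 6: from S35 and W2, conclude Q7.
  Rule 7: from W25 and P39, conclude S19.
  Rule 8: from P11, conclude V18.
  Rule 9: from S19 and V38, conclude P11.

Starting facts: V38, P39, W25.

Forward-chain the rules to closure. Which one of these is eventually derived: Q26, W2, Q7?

From W25 and P39, Rule 7 gives S19.
From S19 and V38, Rule 9 gives P11.
V38 and P11 hold, so S35 follows (Rule 4).
S35 and W25 hold, so Q26 follows (Rule 3).
W2 would need Q26, Q7, and P11 (Rule 1), but Q7 is never established. Q7 would need S35 and W2 (Rule 6), but W2 is never established.

Q26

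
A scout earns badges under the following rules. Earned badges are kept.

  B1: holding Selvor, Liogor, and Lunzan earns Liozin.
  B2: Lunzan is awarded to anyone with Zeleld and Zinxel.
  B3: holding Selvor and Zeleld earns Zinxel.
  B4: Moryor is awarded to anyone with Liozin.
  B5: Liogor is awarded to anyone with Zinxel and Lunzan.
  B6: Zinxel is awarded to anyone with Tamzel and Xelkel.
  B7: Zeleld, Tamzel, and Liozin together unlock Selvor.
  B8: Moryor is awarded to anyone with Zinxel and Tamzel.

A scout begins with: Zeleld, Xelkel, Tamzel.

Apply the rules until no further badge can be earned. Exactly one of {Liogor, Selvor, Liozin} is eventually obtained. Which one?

Liogor

With Tamzel and Xelkel, Zinxel is earned (B6).
With Zeleld and Zinxel, Lunzan is earned (B2).
With Zinxel and Lunzan, Liogor is earned (B5).
Liozin would need Selvor, Liogor, and Lunzan (B1), but Selvor is never earned. Selvor would need Zeleld, Tamzel, and Liozin (B7), but Liozin is never earned.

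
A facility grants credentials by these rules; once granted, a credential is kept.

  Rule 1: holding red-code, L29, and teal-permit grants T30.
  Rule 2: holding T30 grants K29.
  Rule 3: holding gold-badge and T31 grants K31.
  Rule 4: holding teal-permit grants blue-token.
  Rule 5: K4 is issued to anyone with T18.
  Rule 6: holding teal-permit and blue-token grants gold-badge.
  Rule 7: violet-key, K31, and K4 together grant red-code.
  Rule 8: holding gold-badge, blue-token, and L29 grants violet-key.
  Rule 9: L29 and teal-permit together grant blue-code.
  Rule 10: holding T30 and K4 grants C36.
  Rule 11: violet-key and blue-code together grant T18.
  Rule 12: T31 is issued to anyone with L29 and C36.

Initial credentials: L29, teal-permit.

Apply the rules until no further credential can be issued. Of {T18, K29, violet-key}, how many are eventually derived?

Holding L29 and teal-permit grants blue-code (Rule 9).
Holding teal-permit grants blue-token (Rule 4).
Holding teal-permit and blue-token grants gold-badge (Rule 6).
Holding gold-badge, blue-token, and L29 grants violet-key (Rule 8).
Holding violet-key and blue-code grants T18 (Rule 11).
T18: reached.
K29 would need T30 (Rule 2), but T30 is never granted.
violet-key: reached.
Reached: T18 and violet-key — 2 of the 3.

2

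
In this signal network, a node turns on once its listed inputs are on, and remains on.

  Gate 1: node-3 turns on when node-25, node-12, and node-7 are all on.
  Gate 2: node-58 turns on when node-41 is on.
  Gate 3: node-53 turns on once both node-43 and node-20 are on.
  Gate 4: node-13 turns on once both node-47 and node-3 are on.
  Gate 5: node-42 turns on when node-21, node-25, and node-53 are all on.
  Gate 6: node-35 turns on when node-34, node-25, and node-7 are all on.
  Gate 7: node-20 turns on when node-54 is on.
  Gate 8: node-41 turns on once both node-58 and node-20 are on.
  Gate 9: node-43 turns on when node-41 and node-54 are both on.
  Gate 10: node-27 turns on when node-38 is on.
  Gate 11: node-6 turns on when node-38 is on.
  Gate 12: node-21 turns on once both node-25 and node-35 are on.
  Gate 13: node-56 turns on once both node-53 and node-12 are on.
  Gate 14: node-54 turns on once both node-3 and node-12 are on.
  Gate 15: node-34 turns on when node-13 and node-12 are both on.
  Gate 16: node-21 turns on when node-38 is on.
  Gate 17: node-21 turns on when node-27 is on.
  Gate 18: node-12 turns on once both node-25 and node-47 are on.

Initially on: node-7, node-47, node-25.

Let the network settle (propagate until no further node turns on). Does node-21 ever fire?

Yes

Gate 18: node-25 and node-47 on → node-12 on.
Gate 1: node-25, node-12, and node-7 on → node-3 on.
Gate 4: node-47 and node-3 on → node-13 on.
Gate 15: node-13 and node-12 on → node-34 on.
Gate 6: node-34, node-25, and node-7 on → node-35 on.
node-25 and node-35 are on, so node-21 turns on (Gate 12).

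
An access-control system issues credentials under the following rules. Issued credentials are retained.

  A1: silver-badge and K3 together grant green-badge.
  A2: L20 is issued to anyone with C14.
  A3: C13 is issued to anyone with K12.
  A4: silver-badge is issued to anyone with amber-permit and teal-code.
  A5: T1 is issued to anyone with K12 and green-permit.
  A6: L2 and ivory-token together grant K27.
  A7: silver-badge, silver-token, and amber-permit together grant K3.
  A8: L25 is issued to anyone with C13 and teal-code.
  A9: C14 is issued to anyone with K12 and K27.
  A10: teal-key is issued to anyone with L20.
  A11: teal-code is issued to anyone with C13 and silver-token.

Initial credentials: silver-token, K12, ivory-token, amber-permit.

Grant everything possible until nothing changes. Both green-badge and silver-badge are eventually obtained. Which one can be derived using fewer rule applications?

silver-badge

silver-badge: Holding K12 grants C13 (A3). Holding C13 and silver-token grants teal-code (A11). Holding amber-permit and teal-code grants silver-badge (A4). [3 rule applications]
green-badge: Holding K12 grants C13 (A3). Holding C13 and silver-token grants teal-code (A11). Holding amber-permit and teal-code grants silver-badge (A4). Holding silver-badge, silver-token, and amber-permit grants K3 (A7). Holding silver-badge and K3 grants green-badge (A1). [5 rule applications]
silver-badge needs fewer.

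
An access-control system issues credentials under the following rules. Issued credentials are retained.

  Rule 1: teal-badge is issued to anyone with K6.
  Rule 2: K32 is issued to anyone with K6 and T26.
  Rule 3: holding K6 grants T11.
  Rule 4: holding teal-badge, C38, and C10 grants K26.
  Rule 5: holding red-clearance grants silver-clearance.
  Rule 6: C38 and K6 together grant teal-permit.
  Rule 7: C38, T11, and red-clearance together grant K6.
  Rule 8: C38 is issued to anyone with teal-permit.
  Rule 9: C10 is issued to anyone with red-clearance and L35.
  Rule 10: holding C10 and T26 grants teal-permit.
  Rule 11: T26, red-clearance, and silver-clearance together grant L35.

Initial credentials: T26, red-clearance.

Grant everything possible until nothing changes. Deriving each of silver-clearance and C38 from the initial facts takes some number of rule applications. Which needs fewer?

silver-clearance: Holding red-clearance grants silver-clearance (Rule 5). [1 rule application]
C38: Holding red-clearance grants silver-clearance (Rule 5). Holding T26, red-clearance, and silver-clearance grants L35 (Rule 11). Holding red-clearance and L35 grants C10 (Rule 9). Holding C10 and T26 grants teal-permit (Rule 10). Holding teal-permit grants C38 (Rule 8). [5 rule applications]
silver-clearance needs fewer.

silver-clearance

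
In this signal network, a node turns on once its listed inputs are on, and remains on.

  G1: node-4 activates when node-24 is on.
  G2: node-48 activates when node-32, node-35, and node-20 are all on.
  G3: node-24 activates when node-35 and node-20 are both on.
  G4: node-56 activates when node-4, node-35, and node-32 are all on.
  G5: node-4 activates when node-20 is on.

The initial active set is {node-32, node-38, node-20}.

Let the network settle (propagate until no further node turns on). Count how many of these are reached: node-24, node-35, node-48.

0

node-24 would need node-35 and node-20 (G3), but node-35 never turns on.
No rule produces node-35, and it is not given.
node-48 would need node-32, node-35, and node-20 (G2), but node-35 never turns on.
None of the 3 are reached.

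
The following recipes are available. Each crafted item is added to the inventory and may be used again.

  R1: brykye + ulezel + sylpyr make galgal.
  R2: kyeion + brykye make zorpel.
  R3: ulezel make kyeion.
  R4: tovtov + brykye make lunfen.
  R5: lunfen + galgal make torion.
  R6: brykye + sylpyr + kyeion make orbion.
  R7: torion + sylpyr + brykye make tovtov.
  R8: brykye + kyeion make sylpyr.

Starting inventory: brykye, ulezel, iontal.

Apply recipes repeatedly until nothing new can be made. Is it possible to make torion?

No

torion would need lunfen and galgal (R5), but lunfen is never obtained.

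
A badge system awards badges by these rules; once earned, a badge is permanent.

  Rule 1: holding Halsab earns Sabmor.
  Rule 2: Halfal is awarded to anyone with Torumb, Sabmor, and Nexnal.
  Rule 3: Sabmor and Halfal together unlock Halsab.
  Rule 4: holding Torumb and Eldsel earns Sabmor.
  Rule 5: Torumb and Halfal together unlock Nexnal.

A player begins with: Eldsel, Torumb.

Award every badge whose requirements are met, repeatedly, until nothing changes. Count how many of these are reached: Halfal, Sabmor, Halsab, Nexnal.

With Torumb and Eldsel, Sabmor is earned (Rule 4).
Halfal would need Torumb, Sabmor, and Nexnal (Rule 2), but Nexnal is never earned.
Sabmor: reached.
Halsab would need Sabmor and Halfal (Rule 3), but Halfal is never earned.
Nexnal would need Torumb and Halfal (Rule 5), but Halfal is never earned.
Reached: Sabmor — 1 of the 4.

1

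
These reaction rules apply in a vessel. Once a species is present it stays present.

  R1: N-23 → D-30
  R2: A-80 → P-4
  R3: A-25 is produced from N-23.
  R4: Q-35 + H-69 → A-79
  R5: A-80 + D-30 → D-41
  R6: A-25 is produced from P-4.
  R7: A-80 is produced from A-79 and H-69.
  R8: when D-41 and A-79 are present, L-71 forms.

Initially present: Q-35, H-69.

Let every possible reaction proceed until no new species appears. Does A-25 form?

Q-35 and H-69 present → A-79 forms (R4).
A-79 and H-69 present → A-80 forms (R7).
A-80 present → P-4 forms (R2).
P-4 present → A-25 forms (R6).

Yes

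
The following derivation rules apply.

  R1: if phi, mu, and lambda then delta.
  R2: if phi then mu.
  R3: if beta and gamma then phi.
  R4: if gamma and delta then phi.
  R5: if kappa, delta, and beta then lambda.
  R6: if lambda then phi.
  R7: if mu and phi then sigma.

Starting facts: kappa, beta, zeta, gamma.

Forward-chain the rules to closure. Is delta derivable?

delta would need phi, mu, and lambda (R1), but lambda is never established.

No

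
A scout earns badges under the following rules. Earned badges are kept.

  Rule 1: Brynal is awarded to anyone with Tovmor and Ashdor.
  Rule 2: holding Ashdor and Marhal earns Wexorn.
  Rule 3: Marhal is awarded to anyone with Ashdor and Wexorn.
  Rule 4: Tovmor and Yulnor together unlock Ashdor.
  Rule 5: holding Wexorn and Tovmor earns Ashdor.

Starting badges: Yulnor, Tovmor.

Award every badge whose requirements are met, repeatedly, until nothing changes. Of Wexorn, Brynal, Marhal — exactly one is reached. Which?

Brynal

With Tovmor and Yulnor, Ashdor is earned (Rule 4).
With Tovmor and Ashdor, Brynal is earned (Rule 1).
Wexorn would need Ashdor and Marhal (Rule 2), but Marhal is never earned. Marhal would need Ashdor and Wexorn (Rule 3), but Wexorn is never earned.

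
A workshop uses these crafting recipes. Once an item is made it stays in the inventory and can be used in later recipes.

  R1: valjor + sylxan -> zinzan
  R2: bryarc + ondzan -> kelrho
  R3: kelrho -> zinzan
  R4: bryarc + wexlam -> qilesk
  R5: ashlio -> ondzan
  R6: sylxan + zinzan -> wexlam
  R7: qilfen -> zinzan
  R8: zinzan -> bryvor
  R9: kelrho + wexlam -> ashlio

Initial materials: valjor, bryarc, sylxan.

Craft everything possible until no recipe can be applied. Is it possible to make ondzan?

No

ondzan would need ashlio (R5), but ashlio is never obtained.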